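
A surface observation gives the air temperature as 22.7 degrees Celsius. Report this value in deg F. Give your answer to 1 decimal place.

°F = °C × 9/5 + 32 = 22.7 × 1.8 + 32 = 72.9 °F.

72.9 °F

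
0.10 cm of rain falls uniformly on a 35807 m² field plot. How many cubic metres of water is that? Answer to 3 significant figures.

35.8 cubic metres

Depth: 0.10 cm × 10 = 1 mm.
1 mm over 1 m² is 1 L, so volume = 1 × 35807 = 35807 L = 35.8 m³.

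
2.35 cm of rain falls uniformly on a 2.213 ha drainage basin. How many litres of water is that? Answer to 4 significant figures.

520100 litres

Depth: 2.35 cm × 10 = 23.5 mm.
Area: 2.213 ha = 22130 m².
1 mm over 1 m² is 1 L, so volume = 23.5 × 22130 = 520055 L ≈ 520100 L.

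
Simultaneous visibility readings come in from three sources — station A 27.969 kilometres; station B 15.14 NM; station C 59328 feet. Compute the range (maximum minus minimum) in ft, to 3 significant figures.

station A: 27.969 km = 91761.81 ft.
station B: 15.14 nmi = 91992.39 ft.
Spread: 91992.39 − 59328.00 = 32700 ft.

32700 ft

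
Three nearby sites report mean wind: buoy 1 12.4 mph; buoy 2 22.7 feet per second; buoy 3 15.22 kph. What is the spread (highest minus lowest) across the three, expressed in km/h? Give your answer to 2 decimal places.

buoy 1: 12.4 mph = 19.9559 km/h.
buoy 2: 22.7 ft/s = 24.9083 km/h.
Spread: 24.9083 − 15.2200 = 9.69 km/h.

9.69 km/h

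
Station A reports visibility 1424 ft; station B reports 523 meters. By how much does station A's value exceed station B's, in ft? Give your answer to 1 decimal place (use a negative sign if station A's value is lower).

-291.9 ft

station B: 523 m = 1715.879 ft.
Difference: 1424.000 − 1715.879 = -291.9 ft.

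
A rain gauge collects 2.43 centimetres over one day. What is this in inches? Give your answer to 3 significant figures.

1 cm = 0.393701 in, so 2.43 × 0.393701 = 0.957 in.

0.957 in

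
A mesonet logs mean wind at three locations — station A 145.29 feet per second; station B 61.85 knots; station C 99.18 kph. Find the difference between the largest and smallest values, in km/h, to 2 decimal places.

60.24 km/h

station A: 145.29 ft/s = 159.4238 km/h.
station B: 61.85 kt = 114.5462 km/h.
Spread: 159.4238 − 99.1800 = 60.24 km/h.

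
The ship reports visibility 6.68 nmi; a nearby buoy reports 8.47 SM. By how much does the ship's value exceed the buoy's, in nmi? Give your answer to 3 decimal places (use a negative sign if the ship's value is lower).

the buoy: 8.47 SM = 7.36023 nmi.
Difference: 6.68000 − 7.36023 = -0.680 nmi.

-0.680 nmi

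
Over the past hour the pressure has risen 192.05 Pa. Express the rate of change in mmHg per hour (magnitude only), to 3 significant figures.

1.44 mmHg per hour

192.05 Pa / 1 h × 0.00750062 mmHg/Pa = 1.44 mmHg/h.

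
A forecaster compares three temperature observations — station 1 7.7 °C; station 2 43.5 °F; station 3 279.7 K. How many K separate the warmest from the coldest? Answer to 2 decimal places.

station 2: 43.5 °F = 6.389 °C.
station 3: 279.7 K = 6.550 °C.
Spread: 7.700 − 6.389 = 1.311 °C.

1.31 K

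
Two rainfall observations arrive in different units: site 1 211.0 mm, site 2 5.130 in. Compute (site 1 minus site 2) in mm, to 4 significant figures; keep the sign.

80.70 mm

site 2: 5.130 in = 130.3020 mm.
Difference: 211.0000 − 130.3020 = 80.70 mm.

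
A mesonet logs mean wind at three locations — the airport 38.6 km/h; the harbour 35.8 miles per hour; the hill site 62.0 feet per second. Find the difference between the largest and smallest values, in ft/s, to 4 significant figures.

26.82 ft/s

the airport: 38.6 km/h = 35.1779 ft/s.
the harbour: 35.8 mph = 52.5067 ft/s.
Spread: 62.0000 − 35.1779 = 26.82 ft/s.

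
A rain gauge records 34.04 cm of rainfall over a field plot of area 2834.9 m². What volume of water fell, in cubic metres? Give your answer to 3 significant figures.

Depth: 34.04 cm × 10 = 340.4 mm.
1 mm over 1 m² is 1 L, so volume = 340.4 × 2834.9 = 964999.96 L = 965 m³.

965 cubic metres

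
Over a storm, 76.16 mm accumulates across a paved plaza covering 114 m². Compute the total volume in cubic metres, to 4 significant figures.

1 mm over 1 m² is 1 L, so volume = 76.16 × 114 = 8682.24 L = 8.682 m³.

8.682 cubic metres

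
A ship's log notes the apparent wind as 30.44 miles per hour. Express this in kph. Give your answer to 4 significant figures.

1 mph = 1.60934 km/h, so 30.44 × 1.60934 = 48.99 km/h.

48.99 km/h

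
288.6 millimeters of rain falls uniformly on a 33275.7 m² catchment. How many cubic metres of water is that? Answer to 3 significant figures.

1 mm over 1 m² is 1 L, so volume = 288.6 × 33275.7 = 9603367 L = 9600 m³.

9600 cubic metres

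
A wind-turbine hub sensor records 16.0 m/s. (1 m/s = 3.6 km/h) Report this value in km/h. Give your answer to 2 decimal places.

57.60 km/h

1 m/s = 3.6 km/h, so 16.0 × 3.6 = 57.60 km/h.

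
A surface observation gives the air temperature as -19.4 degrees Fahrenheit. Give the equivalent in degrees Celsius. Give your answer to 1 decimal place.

°C = (°F − 32) × 5/9 = (-19.4 − 32) / 1.8 = -28.6 °C.

-28.6 °C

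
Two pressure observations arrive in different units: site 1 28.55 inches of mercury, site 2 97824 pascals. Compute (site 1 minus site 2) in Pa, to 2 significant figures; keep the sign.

-1100 Pa

site 1: 28.55 inHg = 96681.41 Pa.
Difference: 96681.41 − 97824.00 = -1100 Pa.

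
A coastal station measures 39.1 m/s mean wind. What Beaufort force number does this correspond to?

39.1 m/s lies in the Beaufort 12 band (hurricane force, ≥32.7 m/s).

Beaufort force 12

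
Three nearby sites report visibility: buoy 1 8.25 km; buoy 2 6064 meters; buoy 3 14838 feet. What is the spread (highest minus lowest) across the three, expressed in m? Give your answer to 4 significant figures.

buoy 1: 8.25 km = 8250.00 m.
buoy 3: 14838 ft = 4522.62 m.
Spread: 8250.00 − 4522.62 = 3727 m.

3727 m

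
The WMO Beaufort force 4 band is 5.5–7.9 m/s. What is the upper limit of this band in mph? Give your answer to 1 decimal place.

17.7 mph

5.5–7.9 m/s × 2.237 = 12.3–17.7 mph.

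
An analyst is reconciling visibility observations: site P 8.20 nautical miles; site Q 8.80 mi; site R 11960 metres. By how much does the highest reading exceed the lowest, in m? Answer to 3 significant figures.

site P: 8.20 nmi = 15186.40 m.
site Q: 8.80 SM = 14162.23 m.
Spread: 15186.40 − 11960.00 = 3230 m.

3230 m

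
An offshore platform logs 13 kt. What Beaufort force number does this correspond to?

13 kt lies in the Beaufort 4 band (moderate breeze, 11–16 kt).

Beaufort force 4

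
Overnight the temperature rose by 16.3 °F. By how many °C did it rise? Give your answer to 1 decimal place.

A change of 1 °C equals a change of 1.8 °F: Δ°C = 16.3 × 0.5556 = 9.1 °C.

9.1 °C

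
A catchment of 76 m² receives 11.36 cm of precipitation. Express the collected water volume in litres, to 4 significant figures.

Depth: 11.36 cm × 10 = 113.6 mm.
1 mm over 1 m² is 1 L, so volume = 113.6 × 76 = 8633.6 L ≈ 8634 L.

8634 litres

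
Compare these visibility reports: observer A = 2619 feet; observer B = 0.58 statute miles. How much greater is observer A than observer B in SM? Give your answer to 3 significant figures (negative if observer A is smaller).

observer A: 2619 ft = 0.496023 SM.
Difference: 0.496023 − 0.580000 = -0.0840 SM.

-0.0840 SM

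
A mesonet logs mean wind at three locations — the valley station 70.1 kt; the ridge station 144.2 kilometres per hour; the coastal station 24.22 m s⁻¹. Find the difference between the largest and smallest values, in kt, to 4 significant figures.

the ridge station: 144.2 km/h = 77.8618 kt.
the coastal station: 24.22 m/s = 47.0799 kt.
Spread: 77.8618 − 47.0799 = 30.78 kt.

30.78 kt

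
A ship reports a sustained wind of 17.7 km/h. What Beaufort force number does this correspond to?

Beaufort force 3

17.7 km/h = 4.9 m/s, which is Beaufort 3 (gentle breeze, 3.4–5.4 m/s).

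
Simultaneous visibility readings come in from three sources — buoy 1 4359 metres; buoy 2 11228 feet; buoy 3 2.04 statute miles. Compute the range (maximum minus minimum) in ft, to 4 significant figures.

buoy 1: 4359 m = 14301.18 ft.
buoy 3: 2.04 SM = 10771.20 ft.
Spread: 14301.18 − 10771.20 = 3530 ft.

3530 ft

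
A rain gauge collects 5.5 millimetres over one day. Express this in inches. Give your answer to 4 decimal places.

1 mm = 0.0393701 in, so 5.5 × 0.0393701 = 0.2165 in.

0.2165 in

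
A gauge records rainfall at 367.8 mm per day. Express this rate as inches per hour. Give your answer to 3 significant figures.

367.8 mm/day × 0.0393701 in/mm × 0.0416667 day/hour = 0.603 in/hour.

0.603 in/hour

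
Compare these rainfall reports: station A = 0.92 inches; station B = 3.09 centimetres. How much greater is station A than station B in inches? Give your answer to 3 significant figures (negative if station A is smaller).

station B: 3.09 cm = 1.21654 in.
Difference: 0.92000 − 1.21654 = -0.297 in.

-0.297 in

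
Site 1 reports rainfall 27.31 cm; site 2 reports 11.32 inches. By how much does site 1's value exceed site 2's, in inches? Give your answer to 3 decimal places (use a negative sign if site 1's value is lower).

-0.568 in

site 1: 27.31 cm = 10.75197 in.
Difference: 10.75197 − 11.32000 = -0.568 in.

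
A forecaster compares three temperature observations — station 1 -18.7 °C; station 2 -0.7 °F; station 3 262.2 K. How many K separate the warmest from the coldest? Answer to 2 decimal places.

station 2: -0.7 °F = -18.167 °C.
station 3: 262.2 K = -10.950 °C.
Spread: (-10.950) − (-18.700) = 7.750 °C.

7.75 K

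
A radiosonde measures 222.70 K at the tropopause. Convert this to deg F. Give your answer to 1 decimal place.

-58.8 °F

First to °C: -50.45 °C.
Then to °F: -58.8 °F.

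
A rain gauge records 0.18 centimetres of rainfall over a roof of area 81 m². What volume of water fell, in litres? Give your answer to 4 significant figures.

145.8 litres

Depth: 0.18 cm × 10 = 1.8 mm.
1 mm over 1 m² is 1 L, so volume = 1.8 × 81 = 145.8 L.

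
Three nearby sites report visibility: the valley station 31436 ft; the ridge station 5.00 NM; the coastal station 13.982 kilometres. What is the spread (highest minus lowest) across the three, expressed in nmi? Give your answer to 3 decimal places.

2.550 nmi

the valley station: 31436 ft = 5.17370 nmi.
the coastal station: 13.982 km = 7.54968 nmi.
Spread: 7.54968 − 5.00000 = 2.550 nmi.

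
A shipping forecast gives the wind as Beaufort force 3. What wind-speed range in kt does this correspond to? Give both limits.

Beaufort 3 (gentle breeze) spans 7–10 knots.

7 to 10 kt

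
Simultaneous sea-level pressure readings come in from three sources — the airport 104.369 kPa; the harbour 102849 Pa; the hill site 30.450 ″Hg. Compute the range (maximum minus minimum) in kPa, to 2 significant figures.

the harbour: 102849 Pa = 102.849 kPa.
the hill site: 30.450 inHg = 103.116 kPa.
Spread: 104.369 − 102.849 = 1.5 kPa.

1.5 kPa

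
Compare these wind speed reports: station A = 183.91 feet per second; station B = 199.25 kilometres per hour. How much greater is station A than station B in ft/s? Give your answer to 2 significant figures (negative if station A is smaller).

station B: 199.25 km/h = 181.585 ft/s.
Difference: 183.910 − 181.585 = 2.3 ft/s.

2.3 ft/s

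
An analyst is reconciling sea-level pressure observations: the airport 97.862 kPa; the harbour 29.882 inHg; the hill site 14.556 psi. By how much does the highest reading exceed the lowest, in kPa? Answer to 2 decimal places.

the harbour: 29.882 inHg = 101.1921 kPa.
the hill site: 14.556 psi = 100.3601 kPa.
Spread: 101.1921 − 97.8620 = 3.33 kPa.

3.33 kPa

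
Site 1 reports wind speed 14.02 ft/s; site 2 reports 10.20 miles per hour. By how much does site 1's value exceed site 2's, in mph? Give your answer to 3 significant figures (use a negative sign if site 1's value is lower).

-0.641 mph

site 1: 14.02 ft/s = 9.55909 mph.
Difference: 9.55909 − 10.20000 = -0.641 mph.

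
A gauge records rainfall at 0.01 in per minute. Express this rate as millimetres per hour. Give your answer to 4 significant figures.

0.01 in/minute × 25.4 mm/in × 60 minute/hour = 15.24 mm/hour.

15.24 mm/hour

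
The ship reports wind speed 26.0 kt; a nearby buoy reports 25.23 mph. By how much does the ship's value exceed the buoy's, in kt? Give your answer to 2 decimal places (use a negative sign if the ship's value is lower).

the buoy: 25.23 mph = 21.9243 kt.
Difference: 26.0000 − 21.9243 = 4.08 kt.

4.08 kt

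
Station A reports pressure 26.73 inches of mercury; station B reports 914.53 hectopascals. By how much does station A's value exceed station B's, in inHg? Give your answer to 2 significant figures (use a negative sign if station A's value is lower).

-0.28 inHg

station B: 914.53 hPa = 27.0061 inHg.
Difference: 26.7300 − 27.0061 = -0.28 inHg.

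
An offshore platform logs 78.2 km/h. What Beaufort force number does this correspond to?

Beaufort force 9

78.2 km/h = 21.7 m/s, which is Beaufort 9 (strong gale, 20.8–24.4 m/s).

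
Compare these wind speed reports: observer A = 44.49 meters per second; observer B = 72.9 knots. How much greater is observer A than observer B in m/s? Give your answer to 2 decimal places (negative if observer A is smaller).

6.99 m/s

observer B: 72.9 kt = 37.5030 m/s.
Difference: 44.4900 − 37.5030 = 6.99 m/s.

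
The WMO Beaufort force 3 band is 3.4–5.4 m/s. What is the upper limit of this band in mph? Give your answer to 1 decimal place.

12.1 mph

3.4–5.4 m/s × 2.237 = 7.6–12.1 mph.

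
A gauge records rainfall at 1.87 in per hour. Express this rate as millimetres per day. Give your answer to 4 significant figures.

1.87 in/hour × 25.4 mm/in × 24 hour/day = 1140 mm/day.

1140 mm/day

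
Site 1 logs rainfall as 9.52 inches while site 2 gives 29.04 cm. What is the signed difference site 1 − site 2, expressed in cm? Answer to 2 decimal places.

-4.86 cm

site 1: 9.52 in = 24.1808 cm.
Difference: 24.1808 − 29.0400 = -4.86 cm.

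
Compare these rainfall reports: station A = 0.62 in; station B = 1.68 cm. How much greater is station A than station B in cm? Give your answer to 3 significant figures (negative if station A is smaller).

-0.105 cm

station A: 0.62 in = 1.57480 cm.
Difference: 1.57480 − 1.68000 = -0.105 cm.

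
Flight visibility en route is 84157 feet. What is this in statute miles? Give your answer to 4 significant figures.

15.94 SM

1 ft = 0.000189394 SM, so 84157 × 0.000189394 = 15.94 SM.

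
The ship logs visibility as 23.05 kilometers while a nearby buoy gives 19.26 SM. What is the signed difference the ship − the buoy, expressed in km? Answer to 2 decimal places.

the buoy: 19.26 SM = 30.9960 km.
Difference: 23.0500 − 30.9960 = -7.95 km.

-7.95 km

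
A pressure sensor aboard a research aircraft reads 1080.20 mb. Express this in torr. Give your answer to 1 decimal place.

1 mb = 0.750062 mmHg, so 1080.20 × 0.750062 = 810.2 mmHg.

810.2 mmHg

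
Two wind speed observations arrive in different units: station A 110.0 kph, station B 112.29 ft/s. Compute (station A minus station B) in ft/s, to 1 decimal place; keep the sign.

station A: 110.0 km/h = 100.248 ft/s.
Difference: 100.248 − 112.290 = -12.0 ft/s.

-12.0 ft/s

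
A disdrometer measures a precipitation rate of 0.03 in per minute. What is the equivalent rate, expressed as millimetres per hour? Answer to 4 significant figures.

45.72 mm/hour

0.03 in/minute × 25.4 mm/in × 60 minute/hour = 45.72 mm/hour.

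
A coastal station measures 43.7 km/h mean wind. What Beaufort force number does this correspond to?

43.7 km/h = 12.1 m/s, which is Beaufort 6 (strong breeze, 10.8–13.8 m/s).

Beaufort force 6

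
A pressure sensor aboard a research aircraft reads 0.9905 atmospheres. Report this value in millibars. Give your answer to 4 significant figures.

1004 mb

1 atm = 1013.25 mb, so 0.9905 × 1013.25 = 1004 mb.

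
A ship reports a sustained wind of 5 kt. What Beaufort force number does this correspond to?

5 kt lies in the Beaufort 2 band (light breeze, 4–6 kt).

Beaufort force 2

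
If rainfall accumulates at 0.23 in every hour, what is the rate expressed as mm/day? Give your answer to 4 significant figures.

140.2 mm/day

0.23 in/hour × 25.4 mm/in × 24 hour/day = 140.2 mm/day.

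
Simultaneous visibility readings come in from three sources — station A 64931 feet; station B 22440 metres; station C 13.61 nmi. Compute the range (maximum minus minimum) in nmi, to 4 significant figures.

station A: 64931 ft = 10.68627 nmi.
station B: 22440 m = 12.11663 nmi.
Spread: 13.61000 − 10.68627 = 2.924 nmi.

2.924 nmi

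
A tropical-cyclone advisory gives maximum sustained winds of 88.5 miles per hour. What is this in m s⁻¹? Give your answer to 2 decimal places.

1 mph = 0.44704 m/s, so 88.5 × 0.44704 = 39.56 m/s.

39.56 m/s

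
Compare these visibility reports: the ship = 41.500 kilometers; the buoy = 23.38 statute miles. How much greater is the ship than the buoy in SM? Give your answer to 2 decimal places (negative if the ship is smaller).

2.41 SM

the ship: 41.500 km = 25.7869 SM.
Difference: 25.7869 − 23.3800 = 2.41 SM.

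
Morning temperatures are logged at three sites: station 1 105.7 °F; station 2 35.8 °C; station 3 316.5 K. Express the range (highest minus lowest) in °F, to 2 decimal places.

13.59 °F

station 1: 105.7 °F = 40.944 °C.
station 3: 316.5 K = 43.350 °C.
Spread: 43.350 − 35.800 = 7.550 °C = 13.59 °F.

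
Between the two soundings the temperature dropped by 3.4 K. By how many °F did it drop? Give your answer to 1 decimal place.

6.1 °F

For a temperature change the 32° offset cancels: Δ°F = 3.4 × 1.8 = 6.1 °F.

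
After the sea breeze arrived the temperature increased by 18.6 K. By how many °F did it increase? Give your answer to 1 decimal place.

33.5 °F

Converting a difference, only the 9/5 scale factor applies: Δ°F = 18.6 × 1.8 = 33.5 °F.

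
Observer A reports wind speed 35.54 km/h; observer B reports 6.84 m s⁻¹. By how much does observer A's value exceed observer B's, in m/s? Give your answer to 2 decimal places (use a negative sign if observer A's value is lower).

3.03 m/s

observer A: 35.54 km/h = 9.8722 m/s.
Difference: 9.8722 − 6.8400 = 3.03 m/s.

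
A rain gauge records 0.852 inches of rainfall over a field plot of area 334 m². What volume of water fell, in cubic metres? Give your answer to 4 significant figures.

7.228 cubic metres

Depth: 0.852 in × 25.4 = 21.6408 mm.
1 mm over 1 m² is 1 L, so volume = 21.6408 × 334 = 7228.0272 L = 7.228 m³.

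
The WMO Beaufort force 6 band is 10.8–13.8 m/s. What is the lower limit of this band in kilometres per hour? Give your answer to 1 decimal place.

10.8–13.8 m/s × 3.6 = 38.9–49.7 km/h.

38.9 km/h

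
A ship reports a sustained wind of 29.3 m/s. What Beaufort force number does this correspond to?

29.3 m/s lies in the Beaufort 11 band (violent storm, 28.5–32.6 m/s).

Beaufort force 11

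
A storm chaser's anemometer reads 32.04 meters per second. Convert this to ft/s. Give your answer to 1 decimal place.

1 m/s = 3.28084 ft/s, so 32.04 × 3.28084 = 105.1 ft/s.

105.1 ft/s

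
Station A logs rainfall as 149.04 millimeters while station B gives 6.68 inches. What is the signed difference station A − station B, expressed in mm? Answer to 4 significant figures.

-20.63 mm

station B: 6.68 in = 169.6720 mm.
Difference: 149.0400 − 169.6720 = -20.63 mm.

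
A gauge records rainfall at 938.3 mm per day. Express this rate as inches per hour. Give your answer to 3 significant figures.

938.3 mm/day × 0.0393701 in/mm × 0.0416667 day/hour = 1.54 in/hour.

1.54 in/hour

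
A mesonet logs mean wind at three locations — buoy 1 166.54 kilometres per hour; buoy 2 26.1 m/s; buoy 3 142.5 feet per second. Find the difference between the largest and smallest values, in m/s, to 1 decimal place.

20.2 m/s

buoy 1: 166.54 km/h = 46.261 m/s.
buoy 3: 142.5 ft/s = 43.434 m/s.
Spread: 46.261 − 26.100 = 20.2 m/s.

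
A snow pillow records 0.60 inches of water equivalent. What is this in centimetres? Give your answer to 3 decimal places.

1 in = 2.54 cm, so 0.60 × 2.54 = 1.524 cm.

1.524 cm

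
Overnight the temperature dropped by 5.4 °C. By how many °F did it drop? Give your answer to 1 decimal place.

9.7 °F

Converting a difference, only the 9/5 scale factor applies: Δ°F = 5.4 × 1.8 = 9.7 °F.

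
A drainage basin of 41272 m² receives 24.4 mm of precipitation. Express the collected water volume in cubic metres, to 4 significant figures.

1 mm over 1 m² is 1 L, so volume = 24.4 × 41272 = 1007036.8 L = 1007 m³.

1007 cubic metres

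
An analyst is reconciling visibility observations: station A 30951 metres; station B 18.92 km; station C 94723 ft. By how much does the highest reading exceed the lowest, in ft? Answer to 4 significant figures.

39470 ft

station A: 30951 m = 101545.28 ft.
station B: 18.92 km = 62073.49 ft.
Spread: 101545.28 − 62073.49 = 39470 ft.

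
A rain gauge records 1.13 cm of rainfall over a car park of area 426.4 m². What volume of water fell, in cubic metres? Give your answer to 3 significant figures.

Depth: 1.13 cm × 10 = 11.3 mm.
1 mm over 1 m² is 1 L, so volume = 11.3 × 426.4 = 4818.32 L = 4.82 m³.

4.82 cubic metres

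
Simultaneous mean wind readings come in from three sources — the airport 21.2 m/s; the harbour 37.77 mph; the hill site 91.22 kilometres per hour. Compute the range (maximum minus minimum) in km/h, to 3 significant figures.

30.4 km/h

the airport: 21.2 m/s = 76.320 km/h.
the harbour: 37.77 mph = 60.785 km/h.
Spread: 91.220 − 60.785 = 30.4 km/h.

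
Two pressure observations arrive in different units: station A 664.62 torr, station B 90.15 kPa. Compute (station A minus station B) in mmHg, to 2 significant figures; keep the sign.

-12 mmHg

station B: 90.15 kPa = 676.18 mmHg.
Difference: 664.62 − 676.18 = -12 mmHg.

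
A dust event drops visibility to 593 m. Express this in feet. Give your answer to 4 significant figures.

1 m = 3.28084 ft, so 593 × 3.28084 = 1946 ft.

1946 ft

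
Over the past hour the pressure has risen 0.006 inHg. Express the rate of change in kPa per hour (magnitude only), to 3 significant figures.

0.0203 kPa per hour

0.006 inHg / 1 h × 3.38639 kPa/inHg = 0.0203 kPa/h.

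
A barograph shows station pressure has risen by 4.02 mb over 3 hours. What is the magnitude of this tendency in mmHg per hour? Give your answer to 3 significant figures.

1.01 mmHg per hour

4.02 mb / 3 h × 0.750062 mmHg/mb = 1.01 mmHg/h.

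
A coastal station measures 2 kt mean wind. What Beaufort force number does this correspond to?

2 kt lies in the Beaufort 1 band (light air, 1–3 kt).

Beaufort force 1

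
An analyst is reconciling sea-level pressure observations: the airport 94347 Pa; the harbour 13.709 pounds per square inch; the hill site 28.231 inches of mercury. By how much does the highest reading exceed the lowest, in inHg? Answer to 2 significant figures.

the airport: 94347 Pa = 27.8607 inHg.
the harbour: 13.709 psi = 27.9118 inHg.
Spread: 28.2310 − 27.8607 = 0.37 inHg.

0.37 inHg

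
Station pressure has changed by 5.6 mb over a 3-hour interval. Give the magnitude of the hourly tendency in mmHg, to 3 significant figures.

5.6 mb / 3 h × 0.750062 mmHg/mb = 1.40 mmHg/h.

1.40 mmHg per hour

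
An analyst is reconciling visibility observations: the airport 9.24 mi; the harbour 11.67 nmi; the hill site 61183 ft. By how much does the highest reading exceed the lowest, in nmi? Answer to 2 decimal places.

the airport: 9.24 SM = 8.0293 nmi.
the hill site: 61183 ft = 10.0694 nmi.
Spread: 11.6700 − 8.0293 = 3.64 nmi.

3.64 nmi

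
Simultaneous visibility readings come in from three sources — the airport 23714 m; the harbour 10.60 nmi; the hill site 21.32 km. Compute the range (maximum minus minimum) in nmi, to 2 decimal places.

2.20 nmi

the airport: 23714 m = 12.8045 nmi.
the hill site: 21.32 km = 11.5119 nmi.
Spread: 12.8045 − 10.6000 = 2.20 nmi.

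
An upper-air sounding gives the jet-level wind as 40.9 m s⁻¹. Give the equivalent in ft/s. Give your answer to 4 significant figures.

1 m/s = 3.28084 ft/s, so 40.9 × 3.28084 = 134.2 ft/s.

134.2 ft/s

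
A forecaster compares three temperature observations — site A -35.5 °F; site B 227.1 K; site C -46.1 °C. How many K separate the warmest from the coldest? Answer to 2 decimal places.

site A: -35.5 °F = -37.500 °C.
site B: 227.1 K = -46.050 °C.
Spread: (-37.500) − (-46.100) = 8.600 °C.

8.60 K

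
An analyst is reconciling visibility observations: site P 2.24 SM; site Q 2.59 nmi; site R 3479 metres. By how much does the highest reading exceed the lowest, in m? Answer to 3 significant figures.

site P: 2.24 SM = 3604.93 m.
site Q: 2.59 nmi = 4796.68 m.
Spread: 4796.68 − 3479.00 = 1320 m.

1320 m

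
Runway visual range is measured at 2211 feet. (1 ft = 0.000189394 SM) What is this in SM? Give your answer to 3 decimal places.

1 ft = 0.000189394 SM, so 2211 × 0.000189394 = 0.419 SM.

0.419 SM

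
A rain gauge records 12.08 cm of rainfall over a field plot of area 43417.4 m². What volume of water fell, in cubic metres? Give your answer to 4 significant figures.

Depth: 12.08 cm × 10 = 120.8 mm.
1 mm over 1 m² is 1 L, so volume = 120.8 × 43417.4 = 5244821.9 L = 5245 m³.

5245 cubic metres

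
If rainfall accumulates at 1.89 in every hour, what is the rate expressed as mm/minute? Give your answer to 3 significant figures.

0.800 mm/minute

1.89 in/hour × 25.4 mm/in × 0.0166667 hour/minute = 0.800 mm/minute.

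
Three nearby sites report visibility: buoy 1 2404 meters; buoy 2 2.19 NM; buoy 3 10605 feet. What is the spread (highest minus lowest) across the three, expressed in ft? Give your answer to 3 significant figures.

5420 ft

buoy 1: 2404 m = 7887.14 ft.
buoy 2: 2.19 nmi = 13306.69 ft.
Spread: 13306.69 − 7887.14 = 5420 ft.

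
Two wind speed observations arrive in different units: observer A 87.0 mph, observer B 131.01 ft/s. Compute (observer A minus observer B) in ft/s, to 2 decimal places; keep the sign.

-3.41 ft/s

observer A: 87.0 mph = 127.6000 ft/s.
Difference: 127.6000 − 131.0100 = -3.41 ft/s.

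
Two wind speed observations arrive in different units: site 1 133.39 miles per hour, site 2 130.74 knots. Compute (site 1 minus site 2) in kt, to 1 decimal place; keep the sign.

site 1: 133.39 mph = 115.913 kt.
Difference: 115.913 − 130.740 = -14.8 kt.

-14.8 kt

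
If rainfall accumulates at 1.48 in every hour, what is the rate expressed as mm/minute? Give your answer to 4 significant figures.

1.48 in/hour × 25.4 mm/in × 0.0166667 hour/minute = 0.6265 mm/minute.

0.6265 mm/minute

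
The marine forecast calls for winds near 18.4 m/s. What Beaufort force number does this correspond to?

Beaufort force 8

18.4 m/s lies in the Beaufort 8 band (gale, 17.2–20.7 m/s).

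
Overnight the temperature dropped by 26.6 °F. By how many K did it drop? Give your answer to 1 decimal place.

14.8 K

For a temperature change the 32° offset cancels: ΔK = 26.6 × 0.5556 = 14.8 K.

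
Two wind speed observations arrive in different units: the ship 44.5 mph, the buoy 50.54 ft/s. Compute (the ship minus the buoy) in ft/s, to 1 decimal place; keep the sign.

the ship: 44.5 mph = 65.267 ft/s.
Difference: 65.267 − 50.540 = 14.7 ft/s.

14.7 ft/s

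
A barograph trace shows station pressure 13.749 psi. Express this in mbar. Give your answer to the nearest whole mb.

1 psi = 68.9476 mb, so 13.749 × 68.9476 = 948 mb.

948 mb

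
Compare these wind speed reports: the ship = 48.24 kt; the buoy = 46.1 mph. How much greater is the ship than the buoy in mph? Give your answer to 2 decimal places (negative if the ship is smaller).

the ship: 48.24 kt = 55.5136 mph.
Difference: 55.5136 − 46.1000 = 9.41 mph.

9.41 mph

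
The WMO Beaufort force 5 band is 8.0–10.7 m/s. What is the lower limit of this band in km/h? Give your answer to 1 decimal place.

28.8 km/h

8.0–10.7 m/s × 3.6 = 28.8–38.5 km/h.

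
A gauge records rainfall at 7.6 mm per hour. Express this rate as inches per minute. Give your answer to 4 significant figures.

0.004987 in/minute

7.6 mm/hour × 0.0393701 in/mm × 0.0166667 hour/minute = 0.004987 in/minute.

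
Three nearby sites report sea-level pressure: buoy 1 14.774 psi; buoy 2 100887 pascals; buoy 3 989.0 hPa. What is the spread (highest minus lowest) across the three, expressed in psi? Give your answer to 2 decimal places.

buoy 2: 100887 Pa = 14.6324 psi.
buoy 3: 989.0 hPa = 14.3442 psi.
Spread: 14.7740 − 14.3442 = 0.43 psi.

0.43 psi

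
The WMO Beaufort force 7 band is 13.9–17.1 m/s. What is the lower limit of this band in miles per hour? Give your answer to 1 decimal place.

13.9–17.1 m/s × 2.237 = 31.1–38.3 mph.

31.1 mph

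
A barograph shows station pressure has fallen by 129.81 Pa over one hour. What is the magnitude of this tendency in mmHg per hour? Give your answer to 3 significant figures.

129.81 Pa / 1 h × 0.00750062 mmHg/Pa = 0.974 mmHg/h.

0.974 mmHg per hour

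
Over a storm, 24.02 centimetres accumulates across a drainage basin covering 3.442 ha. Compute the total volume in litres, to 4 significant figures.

8268000 litres

Depth: 24.02 cm × 10 = 240.2 mm.
Area: 3.442 ha = 34420 m².
1 mm over 1 m² is 1 L, so volume = 240.2 × 34420 = 8267684 L ≈ 8268000 L.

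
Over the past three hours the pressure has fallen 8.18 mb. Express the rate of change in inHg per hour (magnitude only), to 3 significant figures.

0.0805 inHg per hour

8.18 mb / 3 h × 0.02953 inHg/mb = 0.0805 inHg/h.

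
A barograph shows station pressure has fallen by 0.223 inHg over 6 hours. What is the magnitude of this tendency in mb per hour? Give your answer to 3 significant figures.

1.26 mb per hour

0.223 inHg / 6 h × 33.8639 mb/inHg = 1.26 mb/h.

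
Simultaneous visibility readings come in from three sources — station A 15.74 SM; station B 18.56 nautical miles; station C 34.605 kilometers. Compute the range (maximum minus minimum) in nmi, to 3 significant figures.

station A: 15.74 SM = 13.6777 nmi.
station C: 34.605 km = 18.6852 nmi.
Spread: 18.6852 − 13.6777 = 5.01 nmi.

5.01 nmi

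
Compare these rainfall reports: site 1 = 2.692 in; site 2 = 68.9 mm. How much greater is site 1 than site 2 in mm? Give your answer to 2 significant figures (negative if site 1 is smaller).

-0.52 mm

site 1: 2.692 in = 68.3768 mm.
Difference: 68.3768 − 68.9000 = -0.52 mm.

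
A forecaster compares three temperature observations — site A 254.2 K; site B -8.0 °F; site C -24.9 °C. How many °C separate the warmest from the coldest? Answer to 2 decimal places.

5.95 °C

site A: 254.2 K = -18.950 °C.
site B: -8.0 °F = -22.222 °C.
Spread: (-18.950) − (-24.900) = 5.950 °C.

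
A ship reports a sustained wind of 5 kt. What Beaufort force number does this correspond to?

Beaufort force 2

5 kt lies in the Beaufort 2 band (light breeze, 4–6 kt).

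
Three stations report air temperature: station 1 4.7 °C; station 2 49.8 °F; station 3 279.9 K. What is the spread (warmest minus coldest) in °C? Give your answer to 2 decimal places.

station 2: 49.8 °F = 9.889 °C.
station 3: 279.9 K = 6.750 °C.
Spread: 9.889 − 4.700 = 5.189 °C.

5.19 °C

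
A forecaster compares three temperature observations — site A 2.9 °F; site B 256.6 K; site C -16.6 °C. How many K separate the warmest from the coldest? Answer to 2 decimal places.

site A: 2.9 °F = -16.167 °C.
site B: 256.6 K = -16.550 °C.
Spread: (-16.167) − (-16.600) = 0.433 °C.

0.43 K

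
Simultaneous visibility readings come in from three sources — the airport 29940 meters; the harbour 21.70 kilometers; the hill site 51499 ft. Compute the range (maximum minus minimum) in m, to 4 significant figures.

14240 m

the harbour: 21.70 km = 21700.00 m.
the hill site: 51499 ft = 15696.90 m.
Spread: 29940.00 − 15696.90 = 14240 m.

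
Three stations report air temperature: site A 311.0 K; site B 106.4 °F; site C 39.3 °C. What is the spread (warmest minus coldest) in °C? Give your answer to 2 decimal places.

3.48 °C

site A: 311.0 K = 37.850 °C.
site B: 106.4 °F = 41.333 °C.
Spread: 41.333 − 37.850 = 3.483 °C.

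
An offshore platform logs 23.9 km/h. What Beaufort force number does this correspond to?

Beaufort force 4

23.9 km/h = 6.6 m/s, which is Beaufort 4 (moderate breeze, 5.5–7.9 m/s).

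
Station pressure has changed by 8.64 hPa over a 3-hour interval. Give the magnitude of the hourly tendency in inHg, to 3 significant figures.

0.0850 inHg per hour

8.64 hPa / 3 h × 0.02953 inHg/hPa = 0.0850 inHg/h.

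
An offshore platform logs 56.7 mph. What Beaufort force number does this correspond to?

Beaufort force 10

56.7 mph = 25.3 m/s, which is Beaufort 10 (storm, 24.5–28.4 m/s).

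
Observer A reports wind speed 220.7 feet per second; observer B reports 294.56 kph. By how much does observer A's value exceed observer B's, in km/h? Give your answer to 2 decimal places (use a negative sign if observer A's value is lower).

observer A: 220.7 ft/s = 242.1697 km/h.
Difference: 242.1697 − 294.5600 = -52.39 km/h.

-52.39 km/h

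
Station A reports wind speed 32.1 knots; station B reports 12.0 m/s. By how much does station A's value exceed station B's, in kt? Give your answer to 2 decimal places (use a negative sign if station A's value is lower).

station B: 12.0 m/s = 23.3261 kt.
Difference: 32.1000 − 23.3261 = 8.77 kt.

8.77 kt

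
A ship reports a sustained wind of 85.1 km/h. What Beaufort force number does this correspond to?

Beaufort force 9

85.1 km/h = 23.6 m/s, which is Beaufort 9 (strong gale, 20.8–24.4 m/s).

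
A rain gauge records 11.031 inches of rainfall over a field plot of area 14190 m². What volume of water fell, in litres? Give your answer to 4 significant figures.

3976000 litres

Depth: 11.031 in × 25.4 = 280.1874 mm.
1 mm over 1 m² is 1 L, so volume = 280.1874 × 14190 = 3975859.2 L ≈ 3976000 L.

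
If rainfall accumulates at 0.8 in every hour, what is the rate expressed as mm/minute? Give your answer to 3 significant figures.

0.8 in/hour × 25.4 mm/in × 0.0166667 hour/minute = 0.339 mm/minute.

0.339 mm/minute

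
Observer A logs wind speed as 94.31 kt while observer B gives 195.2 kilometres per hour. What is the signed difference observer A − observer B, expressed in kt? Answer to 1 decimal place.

-11.1 kt

observer B: 195.2 km/h = 105.400 kt.
Difference: 94.310 − 105.400 = -11.1 kt.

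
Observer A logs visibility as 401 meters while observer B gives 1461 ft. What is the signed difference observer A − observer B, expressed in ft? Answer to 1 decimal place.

observer A: 401 m = 1315.617 ft.
Difference: 1315.617 − 1461.000 = -145.4 ft.

-145.4 ft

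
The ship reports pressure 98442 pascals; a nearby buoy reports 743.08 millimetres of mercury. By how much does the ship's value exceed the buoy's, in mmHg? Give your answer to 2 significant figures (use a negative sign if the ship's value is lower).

the ship: 98442 Pa = 738.376 mmHg.
Difference: 738.376 − 743.080 = -4.7 mmHg.

-4.7 mmHg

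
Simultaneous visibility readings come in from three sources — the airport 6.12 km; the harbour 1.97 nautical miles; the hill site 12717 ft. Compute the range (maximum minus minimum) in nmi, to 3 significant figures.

1.33 nmi

the airport: 6.12 km = 3.3045 nmi.
the hill site: 12717 ft = 2.0929 nmi.
Spread: 3.3045 − 1.9700 = 1.33 nmi.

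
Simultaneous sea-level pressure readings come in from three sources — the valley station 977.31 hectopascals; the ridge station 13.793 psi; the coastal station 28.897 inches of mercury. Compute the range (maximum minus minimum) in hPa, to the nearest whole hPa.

28 hPa

the ridge station: 13.793 psi = 950.99 hPa.
the coastal station: 28.897 inHg = 978.56 hPa.
Spread: 978.56 − 950.99 = 28 hPa.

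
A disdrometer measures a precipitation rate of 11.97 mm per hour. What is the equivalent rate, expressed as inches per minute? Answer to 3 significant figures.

11.97 mm/hour × 0.0393701 in/mm × 0.0166667 hour/minute = 0.00785 in/minute.

0.00785 in/minute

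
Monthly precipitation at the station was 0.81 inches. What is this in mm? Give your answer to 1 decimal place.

20.6 mm

1 in = 25.4 mm, so 0.81 × 25.4 = 20.6 mm.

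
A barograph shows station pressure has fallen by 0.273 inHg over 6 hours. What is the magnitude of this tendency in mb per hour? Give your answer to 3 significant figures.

1.54 mb per hour

0.273 inHg / 6 h × 33.8639 mb/inHg = 1.54 mb/h.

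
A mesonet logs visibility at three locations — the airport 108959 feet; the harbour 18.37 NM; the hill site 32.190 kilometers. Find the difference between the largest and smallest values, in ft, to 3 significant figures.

the harbour: 18.37 nmi = 111618.24 ft.
the hill site: 32.190 km = 105610.24 ft.
Spread: 111618.24 − 105610.24 = 6010 ft.

6010 ft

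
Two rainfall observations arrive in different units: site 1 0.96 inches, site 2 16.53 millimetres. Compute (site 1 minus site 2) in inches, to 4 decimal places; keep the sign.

site 2: 16.53 mm = 0.650787 in.
Difference: 0.960000 − 0.650787 = 0.3092 in.

0.3092 in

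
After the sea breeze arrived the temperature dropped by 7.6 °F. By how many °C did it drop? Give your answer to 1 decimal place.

For a temperature change the 32° offset cancels: Δ°C = 7.6 × 0.5556 = 4.2 °C.

4.2 °C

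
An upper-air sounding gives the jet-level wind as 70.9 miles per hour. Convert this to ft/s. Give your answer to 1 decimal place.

104.0 ft/s

1 mph = 1.46667 ft/s, so 70.9 × 1.46667 = 104.0 ft/s.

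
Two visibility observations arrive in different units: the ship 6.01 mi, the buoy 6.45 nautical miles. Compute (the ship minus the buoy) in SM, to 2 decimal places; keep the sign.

-1.41 SM

the buoy: 6.45 nmi = 7.4225 SM.
Difference: 6.0100 − 7.4225 = -1.41 SM.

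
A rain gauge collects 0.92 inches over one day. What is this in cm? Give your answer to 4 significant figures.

1 in = 2.54 cm, so 0.92 × 2.54 = 2.337 cm.

2.337 cm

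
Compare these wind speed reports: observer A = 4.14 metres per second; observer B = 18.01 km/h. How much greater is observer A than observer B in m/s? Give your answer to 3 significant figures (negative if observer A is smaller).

observer B: 18.01 km/h = 5.00278 m/s.
Difference: 4.14000 − 5.00278 = -0.863 m/s.

-0.863 m/s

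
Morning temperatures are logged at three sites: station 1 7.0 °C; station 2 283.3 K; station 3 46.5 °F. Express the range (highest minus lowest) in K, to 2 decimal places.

3.15 K

station 2: 283.3 K = 10.150 °C.
station 3: 46.5 °F = 8.056 °C.
Spread: 10.150 − 7.000 = 3.150 °C.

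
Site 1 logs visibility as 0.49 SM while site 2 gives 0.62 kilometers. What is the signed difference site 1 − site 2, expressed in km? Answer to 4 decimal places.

site 1: 0.49 SM = 0.788579 km.
Difference: 0.788579 − 0.620000 = 0.1686 km.

0.1686 km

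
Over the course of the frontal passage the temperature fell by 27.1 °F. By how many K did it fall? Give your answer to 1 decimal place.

For a temperature change the 32° offset cancels: ΔK = 27.1 × 0.5556 = 15.1 K.

15.1 K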